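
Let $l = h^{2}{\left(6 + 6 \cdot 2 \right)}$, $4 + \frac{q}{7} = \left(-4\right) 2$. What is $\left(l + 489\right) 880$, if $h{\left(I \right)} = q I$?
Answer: $2012237040$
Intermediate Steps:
$q = -84$ ($q = -28 + 7 \left(\left(-4\right) 2\right) = -28 + 7 \left(-8\right) = -28 - 56 = -84$)
$h{\left(I \right)} = - 84 I$
$l = 2286144$ ($l = \left(- 84 \left(6 + 6 \cdot 2\right)\right)^{2} = \left(- 84 \left(6 + 12\right)\right)^{2} = \left(\left(-84\right) 18\right)^{2} = \left(-1512\right)^{2} = 2286144$)
$\left(l + 489\right) 880 = \left(2286144 + 489\right) 880 = 2286633 \cdot 880 = 2012237040$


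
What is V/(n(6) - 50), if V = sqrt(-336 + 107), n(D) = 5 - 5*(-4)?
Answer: -I*sqrt(229)/25 ≈ -0.60531*I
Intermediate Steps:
n(D) = 25 (n(D) = 5 + 20 = 25)
V = I*sqrt(229) (V = sqrt(-229) = I*sqrt(229) ≈ 15.133*I)
V/(n(6) - 50) = (I*sqrt(229))/(25 - 50) = (I*sqrt(229))/(-25) = (I*sqrt(229))*(-1/25) = -I*sqrt(229)/25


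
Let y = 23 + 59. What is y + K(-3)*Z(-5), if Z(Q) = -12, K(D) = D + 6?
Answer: 46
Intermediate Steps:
K(D) = 6 + D
y = 82
y + K(-3)*Z(-5) = 82 + (6 - 3)*(-12) = 82 + 3*(-12) = 82 - 36 = 46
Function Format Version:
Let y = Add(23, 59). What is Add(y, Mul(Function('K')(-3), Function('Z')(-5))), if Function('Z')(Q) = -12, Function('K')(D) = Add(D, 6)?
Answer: 46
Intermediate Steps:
Function('K')(D) = Add(6, D)
y = 82
Add(y, Mul(Function('K')(-3), Function('Z')(-5))) = Add(82, Mul(Add(6, -3), -12)) = Add(82, Mul(3, -12)) = Add(82, -36) = 46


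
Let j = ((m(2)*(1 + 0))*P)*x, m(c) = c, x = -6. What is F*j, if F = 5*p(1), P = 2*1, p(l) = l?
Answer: -120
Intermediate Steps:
P = 2
F = 5 (F = 5*1 = 5)
j = -24 (j = ((2*(1 + 0))*2)*(-6) = ((2*1)*2)*(-6) = (2*2)*(-6) = 4*(-6) = -24)
F*j = 5*(-24) = -120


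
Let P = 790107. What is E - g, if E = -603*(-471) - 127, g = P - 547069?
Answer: 40848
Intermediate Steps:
g = 243038 (g = 790107 - 547069 = 243038)
E = 283886 (E = 284013 - 127 = 283886)
E - g = 283886 - 1*243038 = 283886 - 243038 = 40848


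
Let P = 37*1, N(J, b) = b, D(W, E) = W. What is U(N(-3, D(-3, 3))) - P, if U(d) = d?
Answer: -40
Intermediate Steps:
P = 37
U(N(-3, D(-3, 3))) - P = -3 - 1*37 = -3 - 37 = -40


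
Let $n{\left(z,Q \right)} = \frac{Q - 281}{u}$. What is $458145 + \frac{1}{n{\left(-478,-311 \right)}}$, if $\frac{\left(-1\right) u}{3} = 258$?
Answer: $\frac{135611307}{296} \approx 4.5815 \cdot 10^{5}$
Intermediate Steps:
$u = -774$ ($u = \left(-3\right) 258 = -774$)
$n{\left(z,Q \right)} = \frac{281}{774} - \frac{Q}{774}$ ($n{\left(z,Q \right)} = \frac{Q - 281}{-774} = \left(Q - 281\right) \left(- \frac{1}{774}\right) = \left(-281 + Q\right) \left(- \frac{1}{774}\right) = \frac{281}{774} - \frac{Q}{774}$)
$458145 + \frac{1}{n{\left(-478,-311 \right)}} = 458145 + \frac{1}{\frac{281}{774} - - \frac{311}{774}} = 458145 + \frac{1}{\frac{281}{774} + \frac{311}{774}} = 458145 + \frac{1}{\frac{296}{387}} = 458145 + \frac{387}{296} = \frac{135611307}{296}$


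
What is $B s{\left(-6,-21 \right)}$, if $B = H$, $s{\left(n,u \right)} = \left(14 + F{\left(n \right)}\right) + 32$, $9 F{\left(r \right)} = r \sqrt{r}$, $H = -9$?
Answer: $-414 + 6 i \sqrt{6} \approx -414.0 + 14.697 i$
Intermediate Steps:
$F{\left(r \right)} = \frac{r^{\frac{3}{2}}}{9}$ ($F{\left(r \right)} = \frac{r \sqrt{r}}{9} = \frac{r^{\frac{3}{2}}}{9}$)
$s{\left(n,u \right)} = 46 + \frac{n^{\frac{3}{2}}}{9}$ ($s{\left(n,u \right)} = \left(14 + \frac{n^{\frac{3}{2}}}{9}\right) + 32 = 46 + \frac{n^{\frac{3}{2}}}{9}$)
$B = -9$
$B s{\left(-6,-21 \right)} = - 9 \left(46 + \frac{\left(-6\right)^{\frac{3}{2}}}{9}\right) = - 9 \left(46 + \frac{\left(-6\right) i \sqrt{6}}{9}\right) = - 9 \left(46 - \frac{2 i \sqrt{6}}{3}\right) = -414 + 6 i \sqrt{6}$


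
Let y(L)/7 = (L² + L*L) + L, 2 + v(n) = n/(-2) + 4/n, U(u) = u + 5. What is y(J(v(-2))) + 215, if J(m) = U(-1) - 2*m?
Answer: 1685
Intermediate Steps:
U(u) = 5 + u
v(n) = -2 + 4/n - n/2 (v(n) = -2 + (n/(-2) + 4/n) = -2 + (n*(-½) + 4/n) = -2 + (-n/2 + 4/n) = -2 + (4/n - n/2) = -2 + 4/n - n/2)
J(m) = 4 - 2*m (J(m) = (5 - 1) - 2*m = 4 - 2*m)
y(L) = 7*L + 14*L² (y(L) = 7*((L² + L*L) + L) = 7*((L² + L²) + L) = 7*(2*L² + L) = 7*(L + 2*L²) = 7*L + 14*L²)
y(J(v(-2))) + 215 = 7*(4 - 2*(-2 + 4/(-2) - ½*(-2)))*(1 + 2*(4 - 2*(-2 + 4/(-2) - ½*(-2)))) + 215 = 7*(4 - 2*(-2 + 4*(-½) + 1))*(1 + 2*(4 - 2*(-2 + 4*(-½) + 1))) + 215 = 7*(4 - 2*(-2 - 2 + 1))*(1 + 2*(4 - 2*(-2 - 2 + 1))) + 215 = 7*(4 - 2*(-3))*(1 + 2*(4 - 2*(-3))) + 215 = 7*(4 + 6)*(1 + 2*(4 + 6)) + 215 = 7*10*(1 + 2*10) + 215 = 7*10*(1 + 20) + 215 = 7*10*21 + 215 = 1470 + 215 = 1685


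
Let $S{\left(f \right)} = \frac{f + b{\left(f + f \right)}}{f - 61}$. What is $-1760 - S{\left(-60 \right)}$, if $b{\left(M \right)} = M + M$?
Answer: $- \frac{213260}{121} \approx -1762.5$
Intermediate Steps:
$b{\left(M \right)} = 2 M$
$S{\left(f \right)} = \frac{5 f}{-61 + f}$ ($S{\left(f \right)} = \frac{f + 2 \left(f + f\right)}{f - 61} = \frac{f + 2 \cdot 2 f}{-61 + f} = \frac{f + 4 f}{-61 + f} = \frac{5 f}{-61 + f}$)
$-1760 - S{\left(-60 \right)} = -1760 - 5 \left(-60\right) \frac{1}{-61 - 60} = -1760 - 5 \left(-60\right) \frac{1}{-121} = -1760 - 5 \left(-60\right) \left(- \frac{1}{121}\right) = -1760 - \frac{300}{121} = - \frac{213260}{121}$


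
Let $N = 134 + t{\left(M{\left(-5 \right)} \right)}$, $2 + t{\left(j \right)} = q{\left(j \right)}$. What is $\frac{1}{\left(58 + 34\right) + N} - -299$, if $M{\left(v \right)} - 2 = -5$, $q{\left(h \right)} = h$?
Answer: $\frac{66080}{221} \approx 299.0$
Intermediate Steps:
$M{\left(v \right)} = -3$ ($M{\left(v \right)} = 2 - 5 = -3$)
$t{\left(j \right)} = -2 + j$
$N = 129$ ($N = 134 - 5 = 129$)
$\frac{1}{\left(58 + 34\right) + N} - -299 = \frac{1}{\left(58 + 34\right) + 129} - -299 = \frac{1}{92 + 129} + 299 = \frac{1}{221} + 299 = \frac{66080}{221}$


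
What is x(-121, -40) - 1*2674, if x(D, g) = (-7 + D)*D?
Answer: 12814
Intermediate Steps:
x(D, g) = D*(-7 + D)
x(-121, -40) - 1*2674 = -121*(-7 - 121) - 1*2674 = -121*(-128) - 2674 = 15488 - 2674 = 12814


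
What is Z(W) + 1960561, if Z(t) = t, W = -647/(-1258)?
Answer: 2466386385/1258 ≈ 1.9606e+6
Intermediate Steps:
W = 647/1258 (W = -647*(-1/1258) = 647/1258 ≈ 0.51431)
Z(W) + 1960561 = 647/1258 + 1960561 = 2466386385/1258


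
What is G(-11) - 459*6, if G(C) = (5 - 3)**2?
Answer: -2750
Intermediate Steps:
G(C) = 4 (G(C) = 2**2 = 4)
G(-11) - 459*6 = 4 - 459*6 = 4 - 51*54 = 4 - 2754 = -2750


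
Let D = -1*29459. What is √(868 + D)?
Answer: I*√28591 ≈ 169.09*I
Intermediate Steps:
D = -29459
√(868 + D) = √(868 - 29459) = √(-28591) = I*√28591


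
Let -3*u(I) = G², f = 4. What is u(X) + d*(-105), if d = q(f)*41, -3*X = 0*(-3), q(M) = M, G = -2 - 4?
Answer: -17232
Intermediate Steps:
G = -6
X = 0 (X = -0*(-3) = -⅓*0 = 0)
u(I) = -12 (u(I) = -⅓*(-6)² = -⅓*36 = -12)
d = 164 (d = 4*41 = 164)
u(X) + d*(-105) = -12 + 164*(-105) = -12 - 17220 = -17232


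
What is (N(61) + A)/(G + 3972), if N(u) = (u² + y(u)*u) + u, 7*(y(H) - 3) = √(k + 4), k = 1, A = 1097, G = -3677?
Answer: 5062/295 + 61*√5/2065 ≈ 17.225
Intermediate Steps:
y(H) = 3 + √5/7 (y(H) = 3 + √(1 + 4)/7 = 3 + √5/7)
N(u) = u + u² + u*(3 + √5/7) (N(u) = (u² + (3 + √5/7)*u) + u = (u² + u*(3 + √5/7)) + u = u + u² + u*(3 + √5/7))
(N(61) + A)/(G + 3972) = ((⅐)*61*(28 + √5 + 7*61) + 1097)/(-3677 + 3972) = ((⅐)*61*(28 + √5 + 427) + 1097)/295 = ((⅐)*61*(455 + √5) + 1097)*(1/295) = ((3965 + 61*√5/7) + 1097)*(1/295) = (5062 + 61*√5/7)*(1/295) = 5062/295 + 61*√5/2065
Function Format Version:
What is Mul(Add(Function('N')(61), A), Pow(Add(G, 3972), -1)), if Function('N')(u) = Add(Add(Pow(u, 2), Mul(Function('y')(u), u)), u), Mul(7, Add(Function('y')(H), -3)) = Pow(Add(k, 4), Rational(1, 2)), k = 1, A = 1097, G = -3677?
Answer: Add(Rational(5062, 295), Mul(Rational(61, 2065), Pow(5, Rational(1, 2)))) ≈ 17.225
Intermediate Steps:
Function('y')(H) = Add(3, Mul(Rational(1, 7), Pow(5, Rational(1, 2)))) (Function('y')(H) = Add(3, Mul(Rational(1, 7), Pow(Add(1, 4), Rational(1, 2)))) = Add(3, Mul(Rational(1, 7), Pow(5, Rational(1, 2)))))
Function('N')(u) = Add(u, Pow(u, 2), Mul(u, Add(3, Mul(Rational(1, 7), Pow(5, Rational(1, 2)))))) (Function('N')(u) = Add(Add(Pow(u, 2), Mul(Add(3, Mul(Rational(1, 7), Pow(5, Rational(1, 2)))), u)), u) = Add(Add(Pow(u, 2), Mul(u, Add(3, Mul(Rational(1, 7), Pow(5, Rational(1, 2)))))), u) = Add(u, Pow(u, 2), Mul(u, Add(3, Mul(Rational(1, 7), Pow(5, Rational(1, 2)))))))
Mul(Add(Function('N')(61), A), Pow(Add(G, 3972), -1)) = Mul(Add(Mul(Rational(1, 7), 61, Add(28, Pow(5, Rational(1, 2)), Mul(7, 61))), 1097), Pow(Add(-3677, 3972), -1)) = Mul(Add(Mul(Rational(1, 7), 61, Add(28, Pow(5, Rational(1, 2)), 427)), 1097), Pow(295, -1)) = Mul(Add(Mul(Rational(1, 7), 61, Add(455, Pow(5, Rational(1, 2)))), 1097), Rational(1, 295)) = Mul(Add(Add(3965, Mul(Rational(61, 7), Pow(5, Rational(1, 2)))), 1097), Rational(1, 295)) = Mul(Add(5062, Mul(Rational(61, 7), Pow(5, Rational(1, 2)))), Rational(1, 295)) = Add(Rational(5062, 295), Mul(Rational(61, 2065), Pow(5, Rational(1, 2))))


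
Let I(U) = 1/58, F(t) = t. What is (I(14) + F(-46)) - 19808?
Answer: -1151531/58 ≈ -19854.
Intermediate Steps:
I(U) = 1/58
(I(14) + F(-46)) - 19808 = (1/58 - 46) - 19808 = -2667/58 - 19808 = -1151531/58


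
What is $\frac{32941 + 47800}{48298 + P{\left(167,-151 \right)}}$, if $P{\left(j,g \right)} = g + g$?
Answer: $\frac{80741}{47996} \approx 1.6822$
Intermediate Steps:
$P{\left(j,g \right)} = 2 g$
$\frac{32941 + 47800}{48298 + P{\left(167,-151 \right)}} = \frac{32941 + 47800}{48298 + 2 \left(-151\right)} = \frac{80741}{48298 - 302} = \frac{80741}{47996}$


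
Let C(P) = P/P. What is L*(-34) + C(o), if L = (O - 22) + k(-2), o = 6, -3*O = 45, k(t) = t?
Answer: 1327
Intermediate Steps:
O = -15 (O = -⅓*45 = -15)
C(P) = 1
L = -39 (L = (-15 - 22) - 2 = -37 - 2 = -39)
L*(-34) + C(o) = -39*(-34) + 1 = 1326 + 1 = 1327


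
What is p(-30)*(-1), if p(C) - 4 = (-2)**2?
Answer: -8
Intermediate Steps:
p(C) = 8 (p(C) = 4 + (-2)**2 = 4 + 4 = 8)
p(-30)*(-1) = 8*(-1) = -8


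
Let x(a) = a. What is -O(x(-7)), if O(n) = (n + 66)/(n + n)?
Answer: 59/14 ≈ 4.2143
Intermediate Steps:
O(n) = (66 + n)/(2*n) (O(n) = (66 + n)/((2*n)) = (66 + n)*(1/(2*n)) = (66 + n)/(2*n))
-O(x(-7)) = -(66 - 7)/(2*(-7)) = -(-1)*59/(2*7) = -1*(-59/14) = 59/14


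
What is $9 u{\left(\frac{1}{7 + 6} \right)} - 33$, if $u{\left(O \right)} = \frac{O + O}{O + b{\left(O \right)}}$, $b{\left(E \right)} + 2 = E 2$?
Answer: $- \frac{777}{23} \approx -33.783$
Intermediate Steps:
$b{\left(E \right)} = -2 + 2 E$ ($b{\left(E \right)} = -2 + E 2 = -2 + 2 E$)
$u{\left(O \right)} = \frac{2 O}{-2 + 3 O}$ ($u{\left(O \right)} = \frac{O + O}{O + \left(-2 + 2 O\right)} = \frac{2 O}{-2 + 3 O}$)
$9 u{\left(\frac{1}{7 + 6} \right)} - 33 = 9 \frac{2}{\left(7 + 6\right) \left(-2 + \frac{3}{7 + 6}\right)} - 33 = 9 \frac{2}{13 \left(-2 + \frac{3}{13}\right)} - 33 = 9 \cdot 2 \cdot \frac{1}{13} \frac{1}{-2 + 3 \cdot \frac{1}{13}} - 33 = 9 \cdot 2 \cdot \frac{1}{13} \frac{1}{-2 + \frac{3}{13}} - 33 = 9 \cdot 2 \cdot \frac{1}{13} \frac{1}{- \frac{23}{13}} - 33 = 9 \cdot 2 \cdot \frac{1}{13} \left(- \frac{13}{23}\right) - 33 = 9 \left(- \frac{2}{23}\right) - 33 = - \frac{18}{23} - 33 = - \frac{777}{23}$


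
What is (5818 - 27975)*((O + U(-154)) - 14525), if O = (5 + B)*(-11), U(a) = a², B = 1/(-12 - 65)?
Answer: -1417006621/7 ≈ -2.0243e+8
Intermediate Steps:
B = -1/77 (B = 1/(-77) = -1/77 ≈ -0.012987)
O = -384/7 (O = (5 - 1/77)*(-11) = (384/77)*(-11) = -384/7 ≈ -54.857)
(5818 - 27975)*((O + U(-154)) - 14525) = (5818 - 27975)*((-384/7 + (-154)²) - 14525) = -22157*((-384/7 + 23716) - 14525) = -22157*(165628/7 - 14525) = -22157*63953/7 = -1417006621/7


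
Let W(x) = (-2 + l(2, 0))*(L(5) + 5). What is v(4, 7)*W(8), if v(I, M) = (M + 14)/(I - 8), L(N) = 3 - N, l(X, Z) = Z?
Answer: 63/2 ≈ 31.500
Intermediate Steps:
W(x) = -6 (W(x) = (-2 + 0)*((3 - 1*5) + 5) = -2*((3 - 5) + 5) = -2*(-2 + 5) = -2*3 = -6)
v(I, M) = (14 + M)/(-8 + I)
v(4, 7)*W(8) = ((14 + 7)/(-8 + 4))*(-6) = (21/(-4))*(-6) = -¼*21*(-6) = -21/4*(-6) = 63/2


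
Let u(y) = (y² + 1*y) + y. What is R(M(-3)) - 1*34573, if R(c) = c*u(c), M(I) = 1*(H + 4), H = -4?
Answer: -34573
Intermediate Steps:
M(I) = 0 (M(I) = 1*(-4 + 4) = 1*0 = 0)
u(y) = y² + 2*y (u(y) = (y² + y) + y = (y + y²) + y = y² + 2*y)
R(c) = c²*(2 + c) (R(c) = c*(c*(2 + c)) = c²*(2 + c))
R(M(-3)) - 1*34573 = 0²*(2 + 0) - 1*34573 = 0*2 - 34573 = 0 - 34573 = -34573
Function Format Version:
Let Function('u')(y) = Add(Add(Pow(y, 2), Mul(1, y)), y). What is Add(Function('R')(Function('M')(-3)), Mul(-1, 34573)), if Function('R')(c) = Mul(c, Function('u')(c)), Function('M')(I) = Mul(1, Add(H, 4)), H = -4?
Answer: -34573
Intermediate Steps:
Function('M')(I) = 0 (Function('M')(I) = Mul(1, Add(-4, 4)) = Mul(1, 0) = 0)
Function('u')(y) = Add(Pow(y, 2), Mul(2, y)) (Function('u')(y) = Add(Add(Pow(y, 2), y), y) = Add(Add(y, Pow(y, 2)), y) = Add(Pow(y, 2), Mul(2, y)))
Function('R')(c) = Mul(Pow(c, 2), Add(2, c)) (Function('R')(c) = Mul(c, Mul(c, Add(2, c))) = Mul(Pow(c, 2), Add(2, c)))
Add(Function('R')(Function('M')(-3)), Mul(-1, 34573)) = Add(Mul(Pow(0, 2), Add(2, 0)), Mul(-1, 34573)) = Add(Mul(0, 2), -34573) = Add(0, -34573) = -34573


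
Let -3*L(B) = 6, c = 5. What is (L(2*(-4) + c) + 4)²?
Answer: 4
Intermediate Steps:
L(B) = -2 (L(B) = -⅓*6 = -2)
(L(2*(-4) + c) + 4)² = (-2 + 4)² = 2² = 4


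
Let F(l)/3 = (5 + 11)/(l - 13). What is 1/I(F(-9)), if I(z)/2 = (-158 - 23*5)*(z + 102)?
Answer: -11/599508 ≈ -1.8348e-5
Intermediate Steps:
F(l) = 48/(-13 + l) (F(l) = 3*((5 + 11)/(l - 13)) = 3*(16/(-13 + l)) = 48/(-13 + l))
I(z) = -55692 - 546*z (I(z) = 2*((-158 - 23*5)*(z + 102)) = 2*((-158 - 115)*(102 + z)) = 2*(-273*(102 + z)) = 2*(-27846 - 273*z) = -55692 - 546*z)
1/I(F(-9)) = 1/(-55692 - 26208/(-13 - 9)) = 1/(-55692 - 26208/(-22)) = 1/(-55692 - 26208*(-1)/22) = 1/(-55692 - 546*(-24/11)) = 1/(-55692 + 13104/11) = 1/(-599508/11) = -11/599508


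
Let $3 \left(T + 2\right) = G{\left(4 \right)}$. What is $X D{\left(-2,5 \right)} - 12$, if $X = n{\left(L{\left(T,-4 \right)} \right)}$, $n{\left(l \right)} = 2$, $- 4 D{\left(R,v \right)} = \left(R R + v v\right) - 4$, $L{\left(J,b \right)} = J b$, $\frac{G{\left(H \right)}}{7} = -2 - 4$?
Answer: $- \frac{49}{2} \approx -24.5$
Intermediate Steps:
$G{\left(H \right)} = -42$ ($G{\left(H \right)} = 7 \left(-2 - 4\right) = 7 \left(-6\right) = -42$)
$T = -16$ ($T = -2 + \frac{1}{3} \left(-42\right) = -2 - 14 = -16$)
$D{\left(R,v \right)} = 1 - \frac{R^{2}}{4} - \frac{v^{2}}{4}$ ($D{\left(R,v \right)} = - \frac{\left(R R + v v\right) - 4}{4} = - \frac{\left(R^{2} + v^{2}\right) - 4}{4} = - \frac{-4 + R^{2} + v^{2}}{4} = 1 - \frac{R^{2}}{4} - \frac{v^{2}}{4}$)
$X = 2$
$X D{\left(-2,5 \right)} - 12 = 2 \left(1 - \frac{\left(-2\right)^{2}}{4} - \frac{5^{2}}{4}\right) - 12 = 2 \left(1 - 1 - \frac{25}{4}\right) - 12 = 2 \left(- \frac{25}{4}\right) - 12 = - \frac{25}{2} - 12 = - \frac{49}{2}$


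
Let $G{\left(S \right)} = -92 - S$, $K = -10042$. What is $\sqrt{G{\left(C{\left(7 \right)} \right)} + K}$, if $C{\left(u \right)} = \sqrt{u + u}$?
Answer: $\sqrt{-10134 - \sqrt{14}} \approx 100.69 i$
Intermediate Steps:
$C{\left(u \right)} = \sqrt{2} \sqrt{u}$ ($C{\left(u \right)} = \sqrt{2 u} = \sqrt{2} \sqrt{u}$)
$\sqrt{G{\left(C{\left(7 \right)} \right)} + K} = \sqrt{\left(-92 - \sqrt{2} \sqrt{7}\right) - 10042} = \sqrt{\left(-92 - \sqrt{14}\right) - 10042} = \sqrt{-10134 - \sqrt{14}}$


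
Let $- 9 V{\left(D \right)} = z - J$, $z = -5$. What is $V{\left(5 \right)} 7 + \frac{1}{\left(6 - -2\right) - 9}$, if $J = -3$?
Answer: $\frac{5}{9} \approx 0.55556$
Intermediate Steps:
$V{\left(D \right)} = \frac{2}{9}$ ($V{\left(D \right)} = - \frac{-5 - -3}{9} = - \frac{-5 + 3}{9} = \left(- \frac{1}{9}\right) \left(-2\right) = \frac{2}{9}$)
$V{\left(5 \right)} 7 + \frac{1}{\left(6 - -2\right) - 9} = \frac{2}{9} \cdot 7 + \frac{1}{\left(6 - -2\right) - 9} = \frac{14}{9} + \frac{1}{\left(6 + 2\right) - 9} = \frac{14}{9} + \frac{1}{8 - 9} = \frac{14}{9} + \frac{1}{-1} = \frac{14}{9} - 1 = \frac{5}{9}$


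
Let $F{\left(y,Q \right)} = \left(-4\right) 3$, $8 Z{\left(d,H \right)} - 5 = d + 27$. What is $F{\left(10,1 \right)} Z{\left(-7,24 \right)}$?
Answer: $- \frac{75}{2} \approx -37.5$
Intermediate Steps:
$Z{\left(d,H \right)} = 4 + \frac{d}{8}$ ($Z{\left(d,H \right)} = \frac{5}{8} + \frac{d + 27}{8} = \frac{5}{8} + \frac{27 + d}{8} = \frac{5}{8} + \left(\frac{27}{8} + \frac{d}{8}\right) = 4 + \frac{d}{8}$)
$F{\left(y,Q \right)} = -12$
$F{\left(10,1 \right)} Z{\left(-7,24 \right)} = - 12 \left(4 + \frac{1}{8} \left(-7\right)\right) = - 12 \left(4 - \frac{7}{8}\right) = \left(-12\right) \frac{25}{8} = - \frac{75}{2}$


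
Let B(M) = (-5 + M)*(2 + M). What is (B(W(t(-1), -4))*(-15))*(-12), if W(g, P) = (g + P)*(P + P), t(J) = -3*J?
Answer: 5400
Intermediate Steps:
W(g, P) = 2*P*(P + g) (W(g, P) = (P + g)*(2*P) = 2*P*(P + g))
(B(W(t(-1), -4))*(-15))*(-12) = ((-10 + (2*(-4)*(-4 - 3*(-1)))² - 6*(-4)*(-4 - 3*(-1)))*(-15))*(-12) = ((-10 + (2*(-4)*(-4 + 3))² - 6*(-4)*(-4 + 3))*(-15))*(-12) = ((-10 + (2*(-4)*(-1))² - 6*(-4)*(-1))*(-15))*(-12) = ((-10 + 8² - 3*8)*(-15))*(-12) = ((-10 + 64 - 24)*(-15))*(-12) = (30*(-15))*(-12) = -450*(-12) = 5400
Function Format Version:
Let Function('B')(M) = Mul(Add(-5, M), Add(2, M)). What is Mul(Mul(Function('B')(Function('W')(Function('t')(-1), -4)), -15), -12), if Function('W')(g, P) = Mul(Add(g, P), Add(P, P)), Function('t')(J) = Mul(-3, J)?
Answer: 5400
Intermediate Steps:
Function('W')(g, P) = Mul(2, P, Add(P, g)) (Function('W')(g, P) = Mul(Add(P, g), Mul(2, P)) = Mul(2, P, Add(P, g)))
Mul(Mul(Function('B')(Function('W')(Function('t')(-1), -4)), -15), -12) = Mul(Mul(Add(-10, Pow(Mul(2, -4, Add(-4, Mul(-3, -1))), 2), Mul(-3, Mul(2, -4, Add(-4, Mul(-3, -1))))), -15), -12) = Mul(Mul(Add(-10, Pow(Mul(2, -4, Add(-4, 3)), 2), Mul(-3, Mul(2, -4, Add(-4, 3)))), -15), -12) = Mul(Mul(Add(-10, Pow(Mul(2, -4, -1), 2), Mul(-3, Mul(2, -4, -1))), -15), -12) = Mul(Mul(Add(-10, Pow(8, 2), Mul(-3, 8)), -15), -12) = Mul(Mul(Add(-10, 64, -24), -15), -12) = Mul(Mul(30, -15), -12) = Mul(-450, -12) = 5400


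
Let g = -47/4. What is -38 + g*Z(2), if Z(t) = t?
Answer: -123/2 ≈ -61.500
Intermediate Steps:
g = -47/4 (g = -47*¼ = -47/4 ≈ -11.750)
-38 + g*Z(2) = -38 - 47/4*2 = -38 - 47/2 = -123/2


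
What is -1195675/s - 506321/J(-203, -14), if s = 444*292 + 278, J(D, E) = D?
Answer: 65541540221/26374978 ≈ 2485.0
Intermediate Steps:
s = 129926 (s = 129648 + 278 = 129926)
-1195675/s - 506321/J(-203, -14) = -1195675/129926 - 506321/(-203) = -1195675*1/129926 - 506321*(-1/203) = -1195675/129926 + 506321/203 = 65541540221/26374978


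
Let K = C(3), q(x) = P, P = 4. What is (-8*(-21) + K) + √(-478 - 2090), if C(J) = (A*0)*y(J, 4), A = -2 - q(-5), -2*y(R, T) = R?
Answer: 168 + 2*I*√642 ≈ 168.0 + 50.675*I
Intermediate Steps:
q(x) = 4
y(R, T) = -R/2
A = -6 (A = -2 - 1*4 = -2 - 4 = -6)
C(J) = 0 (C(J) = (-6*0)*(-J/2) = 0*(-J/2) = 0)
K = 0
(-8*(-21) + K) + √(-478 - 2090) = (-8*(-21) + 0) + √(-478 - 2090) = (168 + 0) + √(-2568) = 168 + 2*I*√642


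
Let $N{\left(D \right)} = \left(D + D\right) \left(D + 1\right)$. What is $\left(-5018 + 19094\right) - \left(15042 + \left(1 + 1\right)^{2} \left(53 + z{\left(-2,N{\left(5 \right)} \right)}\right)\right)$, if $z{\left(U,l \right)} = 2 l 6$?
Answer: $-4058$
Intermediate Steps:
$N{\left(D \right)} = 2 D \left(1 + D\right)$
$z{\left(U,l \right)} = 12 l$
$\left(-5018 + 19094\right) - \left(15042 + \left(1 + 1\right)^{2} \left(53 + z{\left(-2,N{\left(5 \right)} \right)}\right)\right) = \left(-5018 + 19094\right) - \left(15042 + \left(1 + 1\right)^{2} \left(53 + 12 \cdot 2 \cdot 5 \left(1 + 5\right)\right)\right) = 14076 - \left(15042 + 2^{2} \left(53 + 12 \cdot 2 \cdot 5 \cdot 6\right)\right) = 14076 - \left(15042 + 4 \left(53 + 12 \cdot 60\right)\right) = 14076 - \left(15042 + 4 \left(53 + 720\right)\right) = 14076 - \left(15042 + 4 \cdot 773\right) = 14076 - 18134 = -4058$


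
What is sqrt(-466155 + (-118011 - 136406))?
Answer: 2*I*sqrt(180143) ≈ 848.87*I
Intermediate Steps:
sqrt(-466155 + (-118011 - 136406)) = sqrt(-466155 - 254417) = sqrt(-720572) = 2*I*sqrt(180143)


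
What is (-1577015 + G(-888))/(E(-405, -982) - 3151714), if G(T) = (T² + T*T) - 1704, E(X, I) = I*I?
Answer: 1631/2187390 ≈ 0.00074564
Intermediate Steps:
E(X, I) = I²
G(T) = -1704 + 2*T² (G(T) = (T² + T²) - 1704 = 2*T² - 1704 = -1704 + 2*T²)
(-1577015 + G(-888))/(E(-405, -982) - 3151714) = (-1577015 + (-1704 + 2*(-888)²))/((-982)² - 3151714) = (-1577015 + (-1704 + 2*788544))/(964324 - 3151714) = (-1577015 + (-1704 + 1577088))/(-2187390) = (-1577015 + 1575384)*(-1/2187390) = -1631*(-1/2187390) = 1631/2187390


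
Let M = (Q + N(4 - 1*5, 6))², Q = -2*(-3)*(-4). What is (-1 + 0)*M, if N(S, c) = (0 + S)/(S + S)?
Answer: -2209/4 ≈ -552.25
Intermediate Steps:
N(S, c) = ½ (N(S, c) = S/((2*S)) = S*(1/(2*S)) = ½)
Q = -24 (Q = 6*(-4) = -24)
M = 2209/4 (M = (-24 + ½)² = (-47/2)² = 2209/4 ≈ 552.25)
(-1 + 0)*M = (-1 + 0)*(2209/4) = -1*2209/4 = -2209/4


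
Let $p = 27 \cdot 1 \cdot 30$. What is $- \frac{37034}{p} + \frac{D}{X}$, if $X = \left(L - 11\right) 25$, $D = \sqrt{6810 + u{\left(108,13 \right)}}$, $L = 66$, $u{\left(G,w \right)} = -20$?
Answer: $- \frac{18517}{405} + \frac{\sqrt{6790}}{1375} \approx -45.661$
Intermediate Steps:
$p = 810$ ($p = 27 \cdot 30 = 810$)
$D = \sqrt{6790}$ ($D = \sqrt{6810 - 20} = \sqrt{6790} \approx 82.401$)
$X = 1375$ ($X = \left(66 - 11\right) 25 = 55 \cdot 25 = 1375$)
$- \frac{37034}{p} + \frac{D}{X} = - \frac{37034}{810} + \frac{\sqrt{6790}}{1375} = \left(-37034\right) \frac{1}{810} + \sqrt{6790} \cdot \frac{1}{1375} = - \frac{18517}{405} + \frac{\sqrt{6790}}{1375}$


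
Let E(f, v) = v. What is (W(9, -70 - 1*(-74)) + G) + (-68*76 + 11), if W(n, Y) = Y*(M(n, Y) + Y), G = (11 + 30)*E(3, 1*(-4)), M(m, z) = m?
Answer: -5269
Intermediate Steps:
G = -164 (G = (11 + 30)*(1*(-4)) = 41*(-4) = -164)
W(n, Y) = Y*(Y + n) (W(n, Y) = Y*(n + Y) = Y*(Y + n))
(W(9, -70 - 1*(-74)) + G) + (-68*76 + 11) = ((-70 - 1*(-74))*((-70 - 1*(-74)) + 9) - 164) + (-68*76 + 11) = ((-70 + 74)*((-70 + 74) + 9) - 164) + (-5168 + 11) = (4*(4 + 9) - 164) - 5157 = (4*13 - 164) - 5157 = (52 - 164) - 5157 = -112 - 5157 = -5269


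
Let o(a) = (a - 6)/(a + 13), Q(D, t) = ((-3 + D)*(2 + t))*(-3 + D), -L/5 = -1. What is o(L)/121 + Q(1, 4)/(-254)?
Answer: -26263/276606 ≈ -0.094947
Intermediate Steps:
L = 5 (L = -5*(-1) = 5)
Q(D, t) = (-3 + D)**2*(2 + t)
o(a) = (-6 + a)/(13 + a)
o(L)/121 + Q(1, 4)/(-254) = ((-6 + 5)/(13 + 5))/121 + ((-3 + 1)**2*(2 + 4))/(-254) = (-1/18)*(1/121) + ((-2)**2*6)*(-1/254) = ((1/18)*(-1))*(1/121) + (4*6)*(-1/254) = -1/18*1/121 + 24*(-1/254) = -1/2178 - 12/127 = -26263/276606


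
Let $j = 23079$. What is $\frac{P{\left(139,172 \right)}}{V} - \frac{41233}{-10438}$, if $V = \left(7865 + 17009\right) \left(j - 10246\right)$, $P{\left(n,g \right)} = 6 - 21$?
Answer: $\frac{3290476259804}{832973385599} \approx 3.9503$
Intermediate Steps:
$P{\left(n,g \right)} = -15$ ($P{\left(n,g \right)} = 6 - 21 = -15$)
$V = 319208042$ ($V = \left(7865 + 17009\right) \left(23079 - 10246\right) = 24874 \cdot 12833 = 319208042$)
$\frac{P{\left(139,172 \right)}}{V} - \frac{41233}{-10438} = - \frac{15}{319208042} - \frac{41233}{-10438} = \left(-15\right) \frac{1}{319208042} - - \frac{41233}{10438} = - \frac{15}{319208042} + \frac{41233}{10438} = \frac{3290476259804}{832973385599}$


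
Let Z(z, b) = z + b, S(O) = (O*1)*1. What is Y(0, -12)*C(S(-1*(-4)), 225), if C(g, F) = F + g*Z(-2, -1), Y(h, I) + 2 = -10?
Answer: -2556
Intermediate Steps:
S(O) = O (S(O) = O*1 = O)
Z(z, b) = b + z
Y(h, I) = -12 (Y(h, I) = -2 - 10 = -12)
C(g, F) = F - 3*g (C(g, F) = F + g*(-1 - 2) = F + g*(-3) = F - 3*g)
Y(0, -12)*C(S(-1*(-4)), 225) = -12*(225 - (-3)*(-4)) = -12*(225 - 3*4) = -12*(225 - 12) = -12*213 = -2556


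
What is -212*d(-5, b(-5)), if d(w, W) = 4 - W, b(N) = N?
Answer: -1908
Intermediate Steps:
-212*d(-5, b(-5)) = -212*(4 - 1*(-5)) = -212*(4 + 5) = -212*9 = -1908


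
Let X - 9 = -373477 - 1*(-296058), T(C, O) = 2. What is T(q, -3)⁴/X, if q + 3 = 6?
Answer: -8/38705 ≈ -0.00020669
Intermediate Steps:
q = 3 (q = -3 + 6 = 3)
X = -77410 (X = 9 + (-373477 - 1*(-296058)) = 9 + (-373477 + 296058) = 9 - 77419 = -77410)
T(q, -3)⁴/X = 2⁴/(-77410) = 16*(-1/77410) = -8/38705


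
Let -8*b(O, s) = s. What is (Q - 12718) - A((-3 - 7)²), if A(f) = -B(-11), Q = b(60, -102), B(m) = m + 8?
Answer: -50833/4 ≈ -12708.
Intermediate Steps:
B(m) = 8 + m
b(O, s) = -s/8
Q = 51/4 (Q = -⅛*(-102) = 51/4 ≈ 12.750)
A(f) = 3 (A(f) = -(8 - 11) = -1*(-3) = 3)
(Q - 12718) - A((-3 - 7)²) = (51/4 - 12718) - 1*3 = -50821/4 - 3 = -50833/4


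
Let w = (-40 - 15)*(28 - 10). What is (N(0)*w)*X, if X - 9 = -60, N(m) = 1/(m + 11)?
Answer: 4590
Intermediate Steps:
N(m) = 1/(11 + m)
X = -51 (X = 9 - 60 = -51)
w = -990 (w = -55*18 = -990)
(N(0)*w)*X = (-990/(11 + 0))*(-51) = (-990/11)*(-51) = ((1/11)*(-990))*(-51) = -90*(-51) = 4590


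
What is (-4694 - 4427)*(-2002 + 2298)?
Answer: -2699816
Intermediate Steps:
(-4694 - 4427)*(-2002 + 2298) = -9121*296 = -2699816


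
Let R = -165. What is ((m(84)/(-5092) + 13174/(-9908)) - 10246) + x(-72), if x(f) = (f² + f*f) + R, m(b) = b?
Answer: -279666291/6306442 ≈ -44.346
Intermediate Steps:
x(f) = -165 + 2*f² (x(f) = (f² + f*f) - 165 = (f² + f²) - 165 = 2*f² - 165 = -165 + 2*f²)
((m(84)/(-5092) + 13174/(-9908)) - 10246) + x(-72) = ((84/(-5092) + 13174/(-9908)) - 10246) + (-165 + 2*(-72)²) = ((84*(-1/5092) + 13174*(-1/9908)) - 10246) + (-165 + 2*5184) = ((-21/1273 - 6587/4954) - 10246) + (-165 + 10368) = (-8489285/6306442 - 10246) + 10203 = -64624294017/6306442 + 10203 = -279666291/6306442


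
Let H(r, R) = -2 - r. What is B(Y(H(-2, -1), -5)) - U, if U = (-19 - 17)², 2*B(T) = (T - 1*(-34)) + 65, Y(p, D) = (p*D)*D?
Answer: -2493/2 ≈ -1246.5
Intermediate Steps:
Y(p, D) = p*D² (Y(p, D) = (D*p)*D = p*D²)
B(T) = 99/2 + T/2 (B(T) = ((T - 1*(-34)) + 65)/2 = ((T + 34) + 65)/2 = ((34 + T) + 65)/2 = (99 + T)/2 = 99/2 + T/2)
U = 1296 (U = (-36)² = 1296)
B(Y(H(-2, -1), -5)) - U = (99/2 + ((-2 - 1*(-2))*(-5)²)/2) - 1*1296 = (99/2 + ((-2 + 2)*25)/2) - 1296 = (99/2 + (0*25)/2) - 1296 = (99/2 + (½)*0) - 1296 = (99/2 + 0) - 1296 = 99/2 - 1296 = -2493/2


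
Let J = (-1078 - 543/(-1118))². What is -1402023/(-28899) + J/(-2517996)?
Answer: 957846508190151/19932923004592 ≈ 48.053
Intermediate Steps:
J = 1451208124921/1249924 (J = (-1078 - 543*(-1/1118))² = (-1078 + 543/1118)² = (-1204661/1118)² = 1451208124921/1249924 ≈ 1.1610e+6)
-1402023/(-28899) + J/(-2517996) = -1402023/(-28899) + (1451208124921/1249924)/(-2517996) = -1402023*(-1/28899) + (1451208124921/1249924)*(-1/2517996) = 467341/9633 - 1451208124921/3147303632304 = 957846508190151/19932923004592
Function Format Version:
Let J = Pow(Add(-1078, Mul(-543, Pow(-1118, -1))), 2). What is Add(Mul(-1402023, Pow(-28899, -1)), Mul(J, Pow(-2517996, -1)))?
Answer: Rational(957846508190151, 19932923004592) ≈ 48.053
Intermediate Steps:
J = Rational(1451208124921, 1249924) (J = Pow(Add(-1078, Mul(-543, Rational(-1, 1118))), 2) = Pow(Add(-1078, Rational(543, 1118)), 2) = Pow(Rational(-1204661, 1118), 2) = Rational(1451208124921, 1249924) ≈ 1.1610e+6)
Add(Mul(-1402023, Pow(-28899, -1)), Mul(J, Pow(-2517996, -1))) = Add(Mul(-1402023, Pow(-28899, -1)), Mul(Rational(1451208124921, 1249924), Pow(-2517996, -1))) = Add(Mul(-1402023, Rational(-1, 28899)), Mul(Rational(1451208124921, 1249924), Rational(-1, 2517996))) = Add(Rational(467341, 9633), Rational(-1451208124921, 3147303632304)) = Rational(957846508190151, 19932923004592)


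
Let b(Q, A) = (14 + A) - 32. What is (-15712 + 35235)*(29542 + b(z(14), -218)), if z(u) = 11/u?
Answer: 572141038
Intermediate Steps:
b(Q, A) = -18 + A
(-15712 + 35235)*(29542 + b(z(14), -218)) = (-15712 + 35235)*(29542 + (-18 - 218)) = 19523*(29542 - 236) = 19523*29306 = 572141038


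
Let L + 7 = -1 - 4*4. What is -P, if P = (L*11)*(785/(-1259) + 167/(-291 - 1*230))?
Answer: -163478832/655939 ≈ -249.23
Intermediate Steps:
L = -24 (L = -7 + (-1 - 4*4) = -7 + (-1 - 16) = -7 - 17 = -24)
P = 163478832/655939 (P = (-24*11)*(785/(-1259) + 167/(-291 - 1*230)) = -264*(785*(-1/1259) + 167/(-291 - 230)) = -264*(-785/1259 + 167/(-521)) = -264*(-785/1259 + 167*(-1/521)) = -264*(-785/1259 - 167/521) = -264*(-619238/655939) = 163478832/655939 ≈ 249.23)
-P = -1*163478832/655939 = -163478832/655939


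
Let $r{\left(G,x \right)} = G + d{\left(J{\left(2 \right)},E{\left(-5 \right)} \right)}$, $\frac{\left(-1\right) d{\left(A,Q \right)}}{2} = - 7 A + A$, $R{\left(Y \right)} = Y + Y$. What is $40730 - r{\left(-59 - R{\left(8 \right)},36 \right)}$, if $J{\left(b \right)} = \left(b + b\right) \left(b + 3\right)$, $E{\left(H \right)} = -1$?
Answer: $40565$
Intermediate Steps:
$R{\left(Y \right)} = 2 Y$
$J{\left(b \right)} = 2 b \left(3 + b\right)$
$d{\left(A,Q \right)} = 12 A$ ($d{\left(A,Q \right)} = - 2 \left(- 7 A + A\right) = - 2 \left(- 6 A\right) = 12 A$)
$r{\left(G,x \right)} = 240 + G$ ($r{\left(G,x \right)} = G + 12 \cdot 2 \cdot 2 \left(3 + 2\right) = G + 12 \cdot 2 \cdot 2 \cdot 5 = G + 12 \cdot 20 = G + 240 = 240 + G$)
$40730 - r{\left(-59 - R{\left(8 \right)},36 \right)} = 40730 - \left(240 - \left(59 + 2 \cdot 8\right)\right) = 40730 - \left(240 - 75\right) = 40730 - 165 = 40565$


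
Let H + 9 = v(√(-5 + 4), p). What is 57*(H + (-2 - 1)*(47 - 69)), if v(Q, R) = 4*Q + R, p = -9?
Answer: 2736 + 228*I ≈ 2736.0 + 228.0*I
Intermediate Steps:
v(Q, R) = R + 4*Q
H = -18 + 4*I (H = -9 + (-9 + 4*√(-5 + 4)) = -9 + (-9 + 4*√(-1)) = -9 + (-9 + 4*I) = -18 + 4*I ≈ -18.0 + 4.0*I)
57*(H + (-2 - 1)*(47 - 69)) = 57*((-18 + 4*I) + (-2 - 1)*(47 - 69)) = 57*((-18 + 4*I) - 3*(-22)) = 57*((-18 + 4*I) + 66) = 57*(48 + 4*I) = 2736 + 228*I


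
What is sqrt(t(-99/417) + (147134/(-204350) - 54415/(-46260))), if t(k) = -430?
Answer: I*sqrt(426506259256914881)/31510770 ≈ 20.725*I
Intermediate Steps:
sqrt(t(-99/417) + (147134/(-204350) - 54415/(-46260))) = sqrt(-430 + (147134/(-204350) - 54415/(-46260))) = sqrt(-430 + (147134*(-1/204350) - 54415*(-1/46260))) = sqrt(-430 + (-73567/102175 + 10883/9252)) = sqrt(-430 + 431328641/945323100) = sqrt(-406057604359/945323100) = I*sqrt(426506259256914881)/31510770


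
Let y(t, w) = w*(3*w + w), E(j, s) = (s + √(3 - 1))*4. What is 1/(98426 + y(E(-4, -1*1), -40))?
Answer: 1/104826 ≈ 9.5396e-6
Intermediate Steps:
E(j, s) = 4*s + 4*√2 (E(j, s) = (s + √2)*4 = 4*s + 4*√2)
y(t, w) = 4*w² (y(t, w) = w*(4*w) = 4*w²)
1/(98426 + y(E(-4, -1*1), -40)) = 1/(98426 + 4*(-40)²) = 1/(98426 + 4*1600) = 1/(98426 + 6400) = 1/104826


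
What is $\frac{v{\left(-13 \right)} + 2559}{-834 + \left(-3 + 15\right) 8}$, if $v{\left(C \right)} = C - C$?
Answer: $- \frac{853}{246} \approx -3.4675$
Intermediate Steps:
$v{\left(C \right)} = 0$
$\frac{v{\left(-13 \right)} + 2559}{-834 + \left(-3 + 15\right) 8} = \frac{0 + 2559}{-834 + \left(-3 + 15\right) 8} = \frac{2559}{-834 + 12 \cdot 8} = \frac{2559}{-834 + 96} = \frac{2559}{-738} = 2559 \left(- \frac{1}{738}\right) = - \frac{853}{246}$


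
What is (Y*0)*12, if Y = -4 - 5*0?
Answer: 0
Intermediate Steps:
Y = -4 (Y = -4 + 0 = -4)
(Y*0)*12 = -4*0*12 = 0*12 = 0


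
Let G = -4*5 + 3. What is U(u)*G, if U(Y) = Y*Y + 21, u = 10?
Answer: -2057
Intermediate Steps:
U(Y) = 21 + Y² (U(Y) = Y² + 21 = 21 + Y²)
G = -17 (G = -20 + 3 = -17)
U(u)*G = (21 + 10²)*(-17) = (21 + 100)*(-17) = 121*(-17) = -2057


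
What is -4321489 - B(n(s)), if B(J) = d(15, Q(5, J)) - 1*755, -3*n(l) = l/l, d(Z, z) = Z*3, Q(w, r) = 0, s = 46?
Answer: -4320779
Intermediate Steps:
d(Z, z) = 3*Z
n(l) = -⅓ (n(l) = -l/(3*l) = -⅓*1 = -⅓)
B(J) = -710 (B(J) = 3*15 - 1*755 = 45 - 755 = -710)
-4321489 - B(n(s)) = -4321489 - 1*(-710) = -4321489 + 710 = -4320779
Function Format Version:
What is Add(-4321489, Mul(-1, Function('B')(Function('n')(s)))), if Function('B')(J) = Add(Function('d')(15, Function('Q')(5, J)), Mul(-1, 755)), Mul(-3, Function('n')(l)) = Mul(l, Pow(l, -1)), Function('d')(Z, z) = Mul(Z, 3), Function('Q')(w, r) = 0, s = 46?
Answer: -4320779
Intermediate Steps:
Function('d')(Z, z) = Mul(3, Z)
Function('n')(l) = Rational(-1, 3) (Function('n')(l) = Mul(Rational(-1, 3), Mul(l, Pow(l, -1))) = Mul(Rational(-1, 3), 1) = Rational(-1, 3))
Function('B')(J) = -710 (Function('B')(J) = Add(Mul(3, 15), Mul(-1, 755)) = Add(45, -755) = -710)
Add(-4321489, Mul(-1, Function('B')(Function('n')(s)))) = Add(-4321489, Mul(-1, -710)) = Add(-4321489, 710) = -4320779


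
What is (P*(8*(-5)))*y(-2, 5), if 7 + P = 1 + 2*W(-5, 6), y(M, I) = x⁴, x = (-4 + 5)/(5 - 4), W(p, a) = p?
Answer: 640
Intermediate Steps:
x = 1 (x = 1/1 = 1*1 = 1)
y(M, I) = 1 (y(M, I) = 1⁴ = 1)
P = -16 (P = -7 + (1 + 2*(-5)) = -7 + (1 - 10) = -7 - 9 = -16)
(P*(8*(-5)))*y(-2, 5) = -128*(-5)*1 = -16*(-40)*1 = 640*1 = 640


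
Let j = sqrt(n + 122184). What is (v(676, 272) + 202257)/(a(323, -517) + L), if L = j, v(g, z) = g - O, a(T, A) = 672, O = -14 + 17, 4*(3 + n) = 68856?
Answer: 45456320/104063 - 202930*sqrt(139395)/312189 ≈ 194.13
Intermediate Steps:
n = 17211 (n = -3 + (1/4)*68856 = -3 + 17214 = 17211)
O = 3
v(g, z) = -3 + g (v(g, z) = g - 1*3 = g - 3 = -3 + g)
j = sqrt(139395) (j = sqrt(17211 + 122184) = sqrt(139395) ≈ 373.36)
L = sqrt(139395) ≈ 373.36
(v(676, 272) + 202257)/(a(323, -517) + L) = ((-3 + 676) + 202257)/(672 + sqrt(139395)) = (673 + 202257)/(672 + sqrt(139395)) = 202930/(672 + sqrt(139395))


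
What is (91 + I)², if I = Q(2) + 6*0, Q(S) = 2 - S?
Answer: 8281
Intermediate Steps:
I = 0 (I = (2 - 1*2) + 6*0 = (2 - 2) + 0 = 0 + 0 = 0)
(91 + I)² = (91 + 0)² = 91² = 8281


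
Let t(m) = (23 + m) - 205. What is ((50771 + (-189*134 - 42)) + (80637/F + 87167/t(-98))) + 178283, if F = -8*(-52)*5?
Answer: 592339987/2912 ≈ 2.0341e+5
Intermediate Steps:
t(m) = -182 + m
F = 2080 (F = 416*5 = 2080)
((50771 + (-189*134 - 42)) + (80637/F + 87167/t(-98))) + 178283 = ((50771 + (-189*134 - 42)) + (80637/2080 + 87167/(-182 - 98))) + 178283 = ((50771 + (-25326 - 42)) + (80637*(1/2080) + 87167/(-280))) + 178283 = ((50771 - 25368) + (80637/2080 + 87167*(-1/280))) + 178283 = (25403 + (80637/2080 - 87167/280)) + 178283 = (25403 - 793645/2912) + 178283 = 73179891/2912 + 178283 = 592339987/2912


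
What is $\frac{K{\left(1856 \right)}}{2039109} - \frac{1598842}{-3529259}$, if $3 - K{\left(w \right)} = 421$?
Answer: $\frac{3258737881516}{7196543790231} \approx 0.45282$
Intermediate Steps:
$K{\left(w \right)} = -418$ ($K{\left(w \right)} = 3 - 421 = -418$)
$\frac{K{\left(1856 \right)}}{2039109} - \frac{1598842}{-3529259} = - \frac{418}{2039109} - \frac{1598842}{-3529259} = \left(-418\right) \frac{1}{2039109} - - \frac{1598842}{3529259} = - \frac{418}{2039109} + \frac{1598842}{3529259} = \frac{3258737881516}{7196543790231}$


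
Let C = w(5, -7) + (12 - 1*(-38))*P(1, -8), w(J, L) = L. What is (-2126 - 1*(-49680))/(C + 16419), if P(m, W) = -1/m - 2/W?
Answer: 95108/32749 ≈ 2.9041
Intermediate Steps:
C = -89/2 (C = -7 + (12 - 1*(-38))*(-1/1 - 2/(-8)) = -7 + (12 + 38)*(-1*1 - 2*(-1/8)) = -7 + 50*(-1 + 1/4) = -7 + 50*(-3/4) = -7 - 75/2 = -89/2 ≈ -44.500)
(-2126 - 1*(-49680))/(C + 16419) = (-2126 - 1*(-49680))/(-89/2 + 16419) = (-2126 + 49680)/(32749/2) = 47554*(2/32749) = 95108/32749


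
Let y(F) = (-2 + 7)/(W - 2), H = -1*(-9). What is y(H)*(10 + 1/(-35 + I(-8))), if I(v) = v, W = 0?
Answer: -2145/86 ≈ -24.942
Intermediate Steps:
H = 9
y(F) = -5/2 (y(F) = (-2 + 7)/(0 - 2) = 5/(-2) = 5*(-½) = -5/2)
y(H)*(10 + 1/(-35 + I(-8))) = -5*(10 + 1/(-35 - 8))/2 = -5*(10 + 1/(-43))/2 = -5*(10 - 1/43)/2 = -5/2*429/43 = -2145/86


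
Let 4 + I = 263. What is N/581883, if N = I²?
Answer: 67081/581883 ≈ 0.11528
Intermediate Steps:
I = 259 (I = -4 + 263 = 259)
N = 67081 (N = 259² = 67081)
N/581883 = 67081/581883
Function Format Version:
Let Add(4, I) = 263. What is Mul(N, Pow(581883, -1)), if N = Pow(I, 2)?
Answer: Rational(67081, 581883) ≈ 0.11528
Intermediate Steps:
I = 259 (I = Add(-4, 263) = 259)
N = 67081 (N = Pow(259, 2) = 67081)
Mul(N, Pow(581883, -1)) = Mul(67081, Pow(581883, -1)) = Mul(67081, Rational(1, 581883)) = Rational(67081, 581883)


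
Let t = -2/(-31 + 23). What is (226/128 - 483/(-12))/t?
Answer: 2689/16 ≈ 168.06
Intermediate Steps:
t = 1/4 (t = -2/(-8) = -2*(-1/8) = 1/4 ≈ 0.25000)
(226/128 - 483/(-12))/t = (226/128 - 483/(-12))/(1/4) = (226*(1/128) - 483*(-1/12))*4 = (113/64 + 161/4)*4 = (2689/64)*4 = 2689/16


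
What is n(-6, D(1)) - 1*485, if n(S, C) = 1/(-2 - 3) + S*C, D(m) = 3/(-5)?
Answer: -2408/5 ≈ -481.60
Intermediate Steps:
D(m) = -⅗ (D(m) = 3*(-⅕) = -⅗)
n(S, C) = -⅕ + C*S (n(S, C) = 1/(-5) + C*S = -⅕ + C*S)
n(-6, D(1)) - 1*485 = (-⅕ - ⅗*(-6)) - 1*485 = (-⅕ + 18/5) - 485 = 17/5 - 485 = -2408/5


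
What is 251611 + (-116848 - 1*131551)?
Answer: 3212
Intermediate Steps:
251611 + (-116848 - 1*131551) = 251611 + (-116848 - 131551) = 251611 - 248399 = 3212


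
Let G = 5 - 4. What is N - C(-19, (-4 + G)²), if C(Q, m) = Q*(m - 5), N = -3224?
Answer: -3148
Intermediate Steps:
G = 1
C(Q, m) = Q*(-5 + m)
N - C(-19, (-4 + G)²) = -3224 - (-19)*(-5 + (-4 + 1)²) = -3224 - (-19)*(-5 + (-3)²) = -3224 - (-19)*(-5 + 9) = -3224 - (-19)*4 = -3224 - 1*(-76) = -3224 + 76 = -3148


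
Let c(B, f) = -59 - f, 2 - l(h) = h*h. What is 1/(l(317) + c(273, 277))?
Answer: -1/100823 ≈ -9.9184e-6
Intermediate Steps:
l(h) = 2 - h² (l(h) = 2 - h*h = 2 - h²)
1/(l(317) + c(273, 277)) = 1/((2 - 1*317²) + (-59 - 1*277)) = 1/((2 - 1*100489) + (-59 - 277)) = 1/((2 - 100489) - 336) = 1/(-100487 - 336) = 1/(-100823) = -1/100823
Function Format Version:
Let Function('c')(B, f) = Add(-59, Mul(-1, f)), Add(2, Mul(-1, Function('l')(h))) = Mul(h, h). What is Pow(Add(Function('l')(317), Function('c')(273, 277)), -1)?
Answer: Rational(-1, 100823) ≈ -9.9184e-6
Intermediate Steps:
Function('l')(h) = Add(2, Mul(-1, Pow(h, 2))) (Function('l')(h) = Add(2, Mul(-1, Mul(h, h))) = Add(2, Mul(-1, Pow(h, 2))))
Pow(Add(Function('l')(317), Function('c')(273, 277)), -1) = Pow(Add(Add(2, Mul(-1, Pow(317, 2))), Add(-59, Mul(-1, 277))), -1) = Pow(Add(Add(2, Mul(-1, 100489)), Add(-59, -277)), -1) = Pow(Add(Add(2, -100489), -336), -1) = Pow(Add(-100487, -336), -1) = Pow(-100823, -1) = Rational(-1, 100823)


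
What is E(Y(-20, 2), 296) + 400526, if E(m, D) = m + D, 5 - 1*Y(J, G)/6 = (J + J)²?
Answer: 391252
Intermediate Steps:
Y(J, G) = 30 - 24*J² (Y(J, G) = 30 - 6*(J + J)² = 30 - 6*4*J² = 30 - 24*J²)
E(m, D) = D + m
E(Y(-20, 2), 296) + 400526 = (296 + (30 - 24*(-20)²)) + 400526 = (296 + (30 - 24*400)) + 400526 = (296 + (30 - 9600)) + 400526 = (296 - 9570) + 400526 = -9274 + 400526 = 391252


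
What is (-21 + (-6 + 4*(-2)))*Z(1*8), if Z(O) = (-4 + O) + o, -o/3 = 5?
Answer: 385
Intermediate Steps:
o = -15 (o = -3*5 = -15)
Z(O) = -19 + O (Z(O) = (-4 + O) - 15 = -19 + O)
(-21 + (-6 + 4*(-2)))*Z(1*8) = (-21 + (-6 + 4*(-2)))*(-19 + 1*8) = (-21 + (-6 - 8))*(-19 + 8) = (-21 - 14)*(-11) = -35*(-11) = 385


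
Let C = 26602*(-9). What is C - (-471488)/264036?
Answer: -15803624890/66009 ≈ -2.3942e+5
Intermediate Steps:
C = -239418
C - (-471488)/264036 = -239418 - (-471488)/264036 = -239418 - 1*(-117872/66009) = -239418 + 117872/66009 = -15803624890/66009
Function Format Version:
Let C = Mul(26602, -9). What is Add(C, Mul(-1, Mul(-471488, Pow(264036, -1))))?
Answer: Rational(-15803624890, 66009) ≈ -2.3942e+5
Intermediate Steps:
C = -239418
Add(C, Mul(-1, Mul(-471488, Pow(264036, -1)))) = Add(-239418, Mul(-1, Mul(-471488, Pow(264036, -1)))) = Add(-239418, Mul(-1, Mul(-471488, Rational(1, 264036)))) = Add(-239418, Mul(-1, Rational(-117872, 66009))) = Add(-239418, Rational(117872, 66009)) = Rational(-15803624890, 66009)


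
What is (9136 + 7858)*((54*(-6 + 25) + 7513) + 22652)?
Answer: 530059854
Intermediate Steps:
(9136 + 7858)*((54*(-6 + 25) + 7513) + 22652) = 16994*((54*19 + 7513) + 22652) = 16994*((1026 + 7513) + 22652) = 16994*(8539 + 22652) = 16994*31191 = 530059854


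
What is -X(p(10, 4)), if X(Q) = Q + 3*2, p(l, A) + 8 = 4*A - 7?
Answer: -7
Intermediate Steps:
p(l, A) = -15 + 4*A (p(l, A) = -8 + (4*A - 7) = -8 + (-7 + 4*A) = -15 + 4*A)
X(Q) = 6 + Q (X(Q) = Q + 6 = 6 + Q)
-X(p(10, 4)) = -(6 + (-15 + 4*4)) = -(6 + (-15 + 16)) = -(6 + 1) = -1*7 = -7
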